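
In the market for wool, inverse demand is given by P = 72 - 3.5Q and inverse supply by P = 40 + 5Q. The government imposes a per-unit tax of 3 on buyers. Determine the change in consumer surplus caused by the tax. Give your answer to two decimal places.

-4.43

Without the tax, 72 - 3.5Q = 40 + 5Q so Q* = 3.7647 and P* = 58.8235.
With the tax, buyers' net willingness to pay falls by 3: (72 - 3) - 3.5Q = 40 + 5Q, so Q_t = 3.4118. Buyers pay P_b = 60.0588; sellers receive P_s = P_b - 3 = 57.0588.
CS falls from (1/2)(3.7647)(13.1765) = 24.8028 to (1/2)(3.4118)(11.9412) = 20.3702, a change of -4.4325.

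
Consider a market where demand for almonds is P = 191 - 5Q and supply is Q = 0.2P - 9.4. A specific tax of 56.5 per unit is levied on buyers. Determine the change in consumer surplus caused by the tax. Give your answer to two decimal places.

-326.99

Rewriting supply in inverse form: P = 47 + 5Q.
Without the tax, 191 - 5Q = 47 + 5Q so Q* = 14.4 and P* = 119.
With the tax, buyers' net willingness to pay falls by 56.5: (191 - 56.5) - 5Q = 47 + 5Q, so Q_t = 8.75. Buyers pay P_b = 147.25; sellers receive P_s = P_b - 56.5 = 90.75.
CS falls from (1/2)(14.4)(72) = 518.4 to (1/2)(8.75)(43.75) = 191.4062, a change of -326.9937.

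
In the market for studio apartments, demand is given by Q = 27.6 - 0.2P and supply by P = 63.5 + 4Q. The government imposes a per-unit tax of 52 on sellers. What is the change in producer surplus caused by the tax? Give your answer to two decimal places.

-124.54

Rewriting demand in inverse form: P = 138 - 5Q.
Without the tax, 138 - 5Q = 63.5 + 4Q so Q* = 8.2778 and P* = 96.6111.
A tax on sellers shifts supply up by 52: 138 - 5Q = 63.5 + 4Q + 52, so Q_t = 2.5. Buyers pay P_b = 125.5; sellers receive P_s = P_b - 52 = 73.5.
PS falls from (1/2)(8.2778)(33.1111) = 137.0432 to (1/2)(2.5)(10) = 12.5, a change of -124.5432.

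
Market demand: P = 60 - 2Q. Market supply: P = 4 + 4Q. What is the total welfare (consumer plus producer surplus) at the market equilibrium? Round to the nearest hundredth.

Setting demand equal to supply, 56 = 6Q, so Q* = 9.3333 and P* = 41.3333.
Total surplus is the full triangle between the curves from 0 to Q*: (1/2)(9.3333)(60 - 4) = 261.3333.

261.33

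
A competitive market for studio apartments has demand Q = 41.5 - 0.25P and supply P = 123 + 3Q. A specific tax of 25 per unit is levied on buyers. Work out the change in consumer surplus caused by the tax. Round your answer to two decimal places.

Rewriting demand in inverse form: P = 166 - 4Q.
Without the tax, 166 - 4Q = 123 + 3Q so Q* = 6.1429 and P* = 141.4286.
A tax on buyers shifts demand down by 25: (166 - 25) - 4Q = 123 + 3Q, so Q_t = 2.5714. Buyers pay P_b = 155.7143; sellers receive P_s = P_b - 25 = 130.7143.
Consumers lose the trapezoid between P* and P_b out to Q_t plus the triangle from Q_t to Q*: change in CS = 13.2245 - 75.4694 = -62.2449.

-62.24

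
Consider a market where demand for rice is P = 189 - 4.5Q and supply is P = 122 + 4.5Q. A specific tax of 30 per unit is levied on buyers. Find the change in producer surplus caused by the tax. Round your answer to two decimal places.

-86.67

Without the tax, 189 - 4.5Q = 122 + 4.5Q so Q* = 7.4444 and P* = 155.5.
A tax on buyers shifts demand down by 30: (189 - 30) - 4.5Q = 122 + 4.5Q, so Q_t = 4.1111. Buyers pay P_b = 170.5; sellers receive P_s = P_b - 30 = 140.5.
PS falls from (1/2)(7.4444)(33.5) = 124.6944 to (1/2)(4.1111)(18.5) = 38.0278, a change of -86.6667.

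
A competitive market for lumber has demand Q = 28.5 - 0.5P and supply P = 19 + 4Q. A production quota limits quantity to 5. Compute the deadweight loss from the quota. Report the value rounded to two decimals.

5.33

Rewriting demand in inverse form: P = 57 - 2Q.
Without the quota, 57 - 2Q = 19 + 4Q gives Q* = 6.3333.
At Q = 5 the demand price is 57 - 2(5) = 47 and the supply price is 19 + 4(5) = 39.
Deadweight loss is the triangle between the curves from 5 to 6.3333: (1/2)(47 - 39)(6.3333 - 5) = 5.3333.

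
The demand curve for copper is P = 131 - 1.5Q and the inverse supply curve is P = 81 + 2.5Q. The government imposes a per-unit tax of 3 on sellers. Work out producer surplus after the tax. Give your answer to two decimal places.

Pre-tax equilibrium: 131 - 1.5Q = 81 + 2.5Q gives Q* = 12.5, P* = 112.25.
With the tax, sellers need 3 more per unit: 131 - 1.5Q = 81 + 2.5Q + 3, so Q_t = 11.75. Buyers pay P_b = 113.375; sellers receive P_s = P_b - 3 = 110.375.
Producer surplus is the triangle above supply below P_s: (1/2)(11.75)(110.375 - 81) = 172.5781.

172.58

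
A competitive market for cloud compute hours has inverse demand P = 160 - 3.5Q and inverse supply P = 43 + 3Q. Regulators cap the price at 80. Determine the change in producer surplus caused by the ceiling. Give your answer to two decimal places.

Free-market equilibrium: 160 - 3.5Q = 43 + 3Q gives Q* = 18, P* = 97.
At the ceiling price 80, quantity supplied is (80 - 43)/3 = 12.3333; supply is the short side, so Q = 12.3333 trades at P = 80.
PS goes from (1/2)(18)(54) = 486 to 228.1667 (computed as (80 - 43)(12.3333) - (1/2)(3)(12.3333)^2), a change of -257.8333.

-257.83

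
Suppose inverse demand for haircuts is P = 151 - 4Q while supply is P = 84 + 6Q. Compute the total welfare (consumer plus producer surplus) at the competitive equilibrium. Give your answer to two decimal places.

Setting demand equal to supply, 67 = 10Q, so Q* = 6.7 and P* = 124.2.
CS = (1/2)(6.7)(26.8) = 89.78 and PS = (1/2)(6.7)(40.2) = 134.67, so total surplus = 224.45.

224.45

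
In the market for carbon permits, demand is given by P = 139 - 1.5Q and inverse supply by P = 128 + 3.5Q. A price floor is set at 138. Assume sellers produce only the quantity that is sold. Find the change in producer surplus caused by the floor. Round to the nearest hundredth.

Without the control, 139 - 1.5Q = 128 + 3.5Q so Q* = 2.2 and P* = 135.7.
At P = 138, buyers demand (139 - 138)/1.5 = 0.6667 while sellers would supply more, so the quantity traded is 0.6667 at price 138.
PS goes from (1/2)(2.2)(7.7) = 8.47 to 5.8889 (computed as (138 - 128)(0.6667) - (1/2)(3.5)(0.6667)^2), a change of -2.5811.

-2.58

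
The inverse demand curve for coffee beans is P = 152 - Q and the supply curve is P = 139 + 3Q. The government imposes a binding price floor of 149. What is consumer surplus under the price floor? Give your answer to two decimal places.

Free-market equilibrium: 152 - Q = 139 + 3Q gives Q* = 3.25, P* = 148.75.
At the floor price 149, quantity demanded is (152 - 149)/1 = 3; demand is the short side, so Q = 3 trades at P = 149.
CS is the triangle under demand above 149: (1/2)(3)(152 - 149) = 4.5.

4.50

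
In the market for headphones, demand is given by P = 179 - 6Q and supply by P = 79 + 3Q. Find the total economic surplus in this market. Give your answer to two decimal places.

Setting demand equal to supply, 100 = 9Q, so Q* = 11.1111 and P* = 112.3333.
CS = (1/2)(11.1111)(66.6667) = 370.3704 and PS = (1/2)(11.1111)(33.3333) = 185.1852, so total surplus = 555.5556.

555.56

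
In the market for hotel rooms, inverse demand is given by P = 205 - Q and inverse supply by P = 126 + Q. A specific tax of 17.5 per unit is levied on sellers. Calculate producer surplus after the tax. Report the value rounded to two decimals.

472.78

Without the tax, 205 - Q = 126 + Q so Q* = 39.5 and P* = 165.5.
A tax on sellers shifts supply up by 17.5: 205 - Q = 126 + Q + 17.5, so Q_t = 30.75. Buyers pay P_b = 174.25; sellers receive P_s = P_b - 17.5 = 156.75.
PS = (1/2)(Q_t)(P_s - 126) = (1/2)(30.75)(30.75) = 472.7812.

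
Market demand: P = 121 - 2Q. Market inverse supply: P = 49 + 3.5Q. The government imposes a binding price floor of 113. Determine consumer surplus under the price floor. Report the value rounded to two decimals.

Free-market equilibrium: 121 - 2Q = 49 + 3.5Q gives Q* = 13.0909, P* = 94.8182.
At the floor price 113, quantity demanded is (121 - 113)/2 = 4; demand is the short side, so Q = 4 trades at P = 113.
CS is the triangle under demand above 113: (1/2)(4)(121 - 113) = 16.

16.00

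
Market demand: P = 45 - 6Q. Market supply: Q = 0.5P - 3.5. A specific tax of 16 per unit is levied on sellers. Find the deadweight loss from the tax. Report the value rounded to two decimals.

Rewriting supply in inverse form: P = 7 + 2Q.
Without the tax, 45 - 6Q = 7 + 2Q so Q* = 4.75 and P* = 16.5.
A tax on sellers shifts supply up by 16: 45 - 6Q = 7 + 2Q + 16, so Q_t = 2.75. Buyers pay P_b = 28.5; sellers receive P_s = P_b - 16 = 12.5.
Deadweight loss is the triangle between the curves from Q_t to Q*: (1/2)(4.75 - 2.75)(16) = 16.

16.00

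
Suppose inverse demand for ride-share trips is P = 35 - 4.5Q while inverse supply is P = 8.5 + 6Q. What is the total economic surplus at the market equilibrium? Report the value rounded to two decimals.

Setting demand equal to supply, 26.5 = 10.5Q, so Q* = 2.5238 and P* = 23.6429.
CS = (1/2)(2.5238)(11.3571) = 14.3316 and PS = (1/2)(2.5238)(15.1429) = 19.1088, so total surplus = 33.4405.

33.44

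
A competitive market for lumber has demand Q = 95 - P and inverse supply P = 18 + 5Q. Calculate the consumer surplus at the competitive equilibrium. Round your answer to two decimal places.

Rewriting demand in inverse form: P = 95 - Q.
Setting demand equal to supply, 77 = 6Q, so Q* = 12.8333 and P* = 82.1667.
CS is the area between the demand curve and P* from 0 to Q*: (1/2)(12.8333)(12.8333) = 82.3472.

82.35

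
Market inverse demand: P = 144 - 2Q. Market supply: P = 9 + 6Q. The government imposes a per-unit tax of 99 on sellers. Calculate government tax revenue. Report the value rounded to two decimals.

445.50

Without the tax, 144 - 2Q = 9 + 6Q so Q* = 16.875 and P* = 110.25.
A tax on sellers shifts supply up by 99: 144 - 2Q = 9 + 6Q + 99, so Q_t = 4.5. Buyers pay P_b = 135; sellers receive P_s = P_b - 99 = 36.
Revenue is the tax times quantity traded: 99 x 4.5 = 445.5.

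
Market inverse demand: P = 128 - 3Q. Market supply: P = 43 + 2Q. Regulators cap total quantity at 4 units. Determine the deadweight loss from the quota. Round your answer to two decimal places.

422.50

Unrestricted equilibrium: Q* = (128 - 43)/(3 + 2) = 17.
At Q = 4 the demand price is 128 - 3(4) = 116 and the supply price is 43 + 2(4) = 51.
Deadweight loss is the triangle between the curves from 4 to 17: (1/2)(116 - 51)(17 - 4) = 422.5.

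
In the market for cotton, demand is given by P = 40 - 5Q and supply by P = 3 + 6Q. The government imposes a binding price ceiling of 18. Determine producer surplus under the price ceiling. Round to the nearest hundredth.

18.75

Free-market equilibrium: 40 - 5Q = 3 + 6Q gives Q* = 3.3636, P* = 23.1818.
At P = 18, sellers supply (18 - 3)/6 = 2.5 while buyers want more, so the quantity traded is 2.5 at price 18.
PS is the triangle above supply below 18: (1/2)(2.5)(18 - 3) = 18.75.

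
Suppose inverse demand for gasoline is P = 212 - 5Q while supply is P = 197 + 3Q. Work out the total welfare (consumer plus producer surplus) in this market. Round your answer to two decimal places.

14.06

Setting demand equal to supply, 15 = 8Q, so Q* = 1.875 and P* = 202.625.
CS = (1/2)(1.875)(9.375) = 8.7891 and PS = (1/2)(1.875)(5.625) = 5.2734, so total surplus = 14.0625.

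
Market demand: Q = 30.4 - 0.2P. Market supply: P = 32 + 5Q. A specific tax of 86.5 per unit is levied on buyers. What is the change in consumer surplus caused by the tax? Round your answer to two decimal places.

Rewriting demand in inverse form: P = 152 - 5Q.
Pre-tax equilibrium: 152 - 5Q = 32 + 5Q gives Q* = 12, P* = 92.
A tax on buyers shifts demand down by 86.5: (152 - 86.5) - 5Q = 32 + 5Q, so Q_t = 3.35. Buyers pay P_b = 135.25; sellers receive P_s = P_b - 86.5 = 48.75.
CS falls from (1/2)(12)(60) = 360 to (1/2)(3.35)(16.75) = 28.0562, a change of -331.9438.

-331.94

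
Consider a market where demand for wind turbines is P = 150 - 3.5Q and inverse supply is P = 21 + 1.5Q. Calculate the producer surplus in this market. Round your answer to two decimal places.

499.23

Set 150 - 3.5Q = 21 + 1.5Q, which gives 129 = 5Q, so Q* = 25.8 and P* = 150 - 3.5(25.8) = 59.7.
The supply curve's price intercept is 21, so PS = (1/2)(Q*)(P* - 21) = (1/2)(25.8)(38.7) = 499.23.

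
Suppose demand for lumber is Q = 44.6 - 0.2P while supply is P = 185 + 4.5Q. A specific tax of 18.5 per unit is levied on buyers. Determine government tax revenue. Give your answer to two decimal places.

37.97

Rewriting demand in inverse form: P = 223 - 5Q.
Pre-tax equilibrium: 223 - 5Q = 185 + 4.5Q gives Q* = 4, P* = 203.
With the tax, buyers' net willingness to pay falls by 18.5: (223 - 18.5) - 5Q = 185 + 4.5Q, so Q_t = 2.0526. Buyers pay P_b = 212.7368; sellers receive P_s = P_b - 18.5 = 194.2368.
Revenue is the tax times quantity traded: 18.5 x 2.0526 = 37.9737.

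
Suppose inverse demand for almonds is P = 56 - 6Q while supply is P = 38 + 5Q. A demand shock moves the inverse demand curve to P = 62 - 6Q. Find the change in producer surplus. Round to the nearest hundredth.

5.21

Initial equilibrium: Q_0 = 1.6364, P_0 = 46.1818; CS_0 = (1/2)(1.6364)(9.8182) = 8.0331, PS_0 = (1/2)(1.6364)(8.1818) = 6.6942.
New equilibrium: 62 - 6Q = 38 + 5Q gives Q_1 = 2.1818, P_1 = 48.9091; CS_1 = 14.281, PS_1 = 11.9008.
Change in producer surplus = 11.9008 - 6.6942 = 5.2066.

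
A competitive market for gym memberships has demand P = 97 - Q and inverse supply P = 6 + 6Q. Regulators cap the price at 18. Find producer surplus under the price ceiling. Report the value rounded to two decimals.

Without the control, 97 - Q = 6 + 6Q so Q* = 13 and P* = 84.
At the ceiling price 18, quantity supplied is (18 - 6)/6 = 2; supply is the short side, so Q = 2 trades at P = 18.
PS is the triangle above supply below 18: (1/2)(2)(18 - 6) = 12.

12.00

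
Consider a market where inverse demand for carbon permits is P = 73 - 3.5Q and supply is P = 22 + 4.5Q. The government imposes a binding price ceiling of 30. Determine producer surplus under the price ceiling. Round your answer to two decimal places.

Without the control, 73 - 3.5Q = 22 + 4.5Q so Q* = 6.375 and P* = 50.6875.
At the ceiling price 30, quantity supplied is (30 - 22)/4.5 = 1.7778; supply is the short side, so Q = 1.7778 trades at P = 30.
PS is the triangle above supply below 30: (1/2)(1.7778)(30 - 22) = 7.1111.

7.11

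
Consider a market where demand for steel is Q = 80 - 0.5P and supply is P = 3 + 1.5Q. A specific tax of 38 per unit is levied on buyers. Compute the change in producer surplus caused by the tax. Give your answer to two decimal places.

-642.12

Rewriting demand in inverse form: P = 160 - 2Q.
Pre-tax equilibrium: 160 - 2Q = 3 + 1.5Q gives Q* = 44.8571, P* = 70.2857.
With the tax, buyers' net willingness to pay falls by 38: (160 - 38) - 2Q = 3 + 1.5Q, so Q_t = 34. Buyers pay P_b = 92; sellers receive P_s = P_b - 38 = 54.
PS falls from (1/2)(44.8571)(67.2857) = 1509.1224 to (1/2)(34)(51) = 867, a change of -642.1224.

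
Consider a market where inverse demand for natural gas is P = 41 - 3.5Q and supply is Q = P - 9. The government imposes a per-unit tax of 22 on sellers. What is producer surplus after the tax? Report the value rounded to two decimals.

2.47

Rewriting supply in inverse form: P = 9 + Q.
Pre-tax equilibrium: 41 - 3.5Q = 9 + Q gives Q* = 7.1111, P* = 16.1111.
With the tax, sellers need 22 more per unit: 41 - 3.5Q = 9 + Q + 22, so Q_t = 2.2222. Buyers pay P_b = 33.2222; sellers receive P_s = P_b - 22 = 11.2222.
PS = (1/2)(Q_t)(P_s - 9) = (1/2)(2.2222)(2.2222) = 2.4691.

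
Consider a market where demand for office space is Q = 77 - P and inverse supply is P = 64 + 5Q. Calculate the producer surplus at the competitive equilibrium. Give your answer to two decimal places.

11.74

Rewriting demand in inverse form: P = 77 - Q.
Equilibrium: 77 - Q = 64 + 5Q, so Q* = 2.1667 and P* = 74.8333.
Producer surplus is the triangle above supply below P*: (1/2)(2.1667)(74.8333 - 64) = (1/2)(2.1667)(10.8333) = 11.7361.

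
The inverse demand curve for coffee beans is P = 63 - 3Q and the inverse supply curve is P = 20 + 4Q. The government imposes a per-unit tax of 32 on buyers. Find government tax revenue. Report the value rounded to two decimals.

Pre-tax equilibrium: 63 - 3Q = 20 + 4Q gives Q* = 6.1429, P* = 44.5714.
A tax on buyers shifts demand down by 32: (63 - 32) - 3Q = 20 + 4Q, so Q_t = 1.5714. Buyers pay P_b = 58.2857; sellers receive P_s = P_b - 32 = 26.2857.
Tax revenue = t x Q_t = 32 x 1.5714 = 50.2857.

50.29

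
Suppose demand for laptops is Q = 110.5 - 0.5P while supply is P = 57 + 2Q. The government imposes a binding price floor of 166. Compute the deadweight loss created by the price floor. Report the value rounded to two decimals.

364.50

Rewriting demand in inverse form: P = 221 - 2Q.
Without the control, 221 - 2Q = 57 + 2Q so Q* = 41 and P* = 139.
At P = 166, buyers demand (221 - 166)/2 = 27.5 while sellers would supply more, so the quantity traded is 27.5 at price 166.
At Q = 27.5 the demand price is 166 and the supply price is 112. Deadweight loss is the triangle between the curves from 27.5 to 41: (1/2)(166 - 112)(41 - 27.5) = 364.5.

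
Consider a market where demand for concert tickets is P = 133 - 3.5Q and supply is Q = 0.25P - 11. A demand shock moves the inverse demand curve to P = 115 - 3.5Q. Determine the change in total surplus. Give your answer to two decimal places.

Rewriting supply in inverse form: P = 44 + 4Q.
Initial equilibrium: Q_0 = 11.8667, P_0 = 91.4667; CS_0 = (1/2)(11.8667)(41.5333) = 246.4311, PS_0 = (1/2)(11.8667)(47.4667) = 281.6356.
New equilibrium: 115 - 3.5Q = 44 + 4Q gives Q_1 = 9.4667, P_1 = 81.8667; CS_1 = 156.8311, PS_1 = 179.2356.
Change in total surplus = (156.8311 + 179.2356) - (246.4311 + 281.6356) = -192.

-192.00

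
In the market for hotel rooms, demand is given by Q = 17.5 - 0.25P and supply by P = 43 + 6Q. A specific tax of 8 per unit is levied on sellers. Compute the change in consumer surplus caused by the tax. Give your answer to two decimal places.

Rewriting demand in inverse form: P = 70 - 4Q.
Pre-tax equilibrium: 70 - 4Q = 43 + 6Q gives Q* = 2.7, P* = 59.2.
With the tax, sellers need 8 more per unit: 70 - 4Q = 43 + 6Q + 8, so Q_t = 1.9. Buyers pay P_b = 62.4; sellers receive P_s = P_b - 8 = 54.4.
Consumers lose the trapezoid between P* and P_b out to Q_t plus the triangle from Q_t to Q*: change in CS = 7.22 - 14.58 = -7.36.

-7.36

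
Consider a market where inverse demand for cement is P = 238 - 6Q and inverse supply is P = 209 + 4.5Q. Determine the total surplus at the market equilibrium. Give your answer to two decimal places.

Setting demand equal to supply, 29 = 10.5Q, so Q* = 2.7619 and P* = 221.4286.
CS = (1/2)(2.7619)(16.5714) = 22.8844 and PS = (1/2)(2.7619)(12.4286) = 17.1633, so total surplus = 40.0476.

40.05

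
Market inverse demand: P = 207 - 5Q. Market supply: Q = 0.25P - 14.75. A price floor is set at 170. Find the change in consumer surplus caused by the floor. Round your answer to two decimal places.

-539.15

Rewriting supply in inverse form: P = 59 + 4Q.
Without the control, 207 - 5Q = 59 + 4Q so Q* = 16.4444 and P* = 124.7778.
At the floor price 170, quantity demanded is (207 - 170)/5 = 7.4; demand is the short side, so Q = 7.4 trades at P = 170.
CS goes from (1/2)(16.4444)(82.2222) = 676.0494 to 136.9 (computed as (207 - 170)(7.4) - (1/2)(5)(7.4)^2), a change of -539.1494.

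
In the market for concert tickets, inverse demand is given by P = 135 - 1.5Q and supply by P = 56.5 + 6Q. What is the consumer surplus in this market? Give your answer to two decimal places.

Setting demand equal to supply, 78.5 = 7.5Q, so Q* = 10.4667 and P* = 119.3.
The demand choke price is 135, so CS = (1/2)(Q*)(135 - P*) = (1/2)(10.4667)(15.7) = 82.1633.

82.16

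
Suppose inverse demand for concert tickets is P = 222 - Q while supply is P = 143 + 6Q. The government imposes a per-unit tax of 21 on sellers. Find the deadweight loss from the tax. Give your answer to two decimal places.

Pre-tax equilibrium: 222 - Q = 143 + 6Q gives Q* = 11.2857, P* = 210.7143.
With the tax, sellers need 21 more per unit: 222 - Q = 143 + 6Q + 21, so Q_t = 8.2857. Buyers pay P_b = 213.7143; sellers receive P_s = P_b - 21 = 192.7143.
The welfare triangle lost has base Q* - Q_t = 3 and height t = 21, so DWL = (1/2)(3)(21) = 31.5.

31.50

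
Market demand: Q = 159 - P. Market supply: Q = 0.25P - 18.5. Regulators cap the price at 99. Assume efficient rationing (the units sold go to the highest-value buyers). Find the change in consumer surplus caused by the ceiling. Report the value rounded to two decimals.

210.97

Rewriting demand in inverse form: P = 159 - Q.
Rewriting supply in inverse form: P = 74 + 4Q.
Without the control, 159 - Q = 74 + 4Q so Q* = 17 and P* = 142.
At P = 99, sellers supply (99 - 74)/4 = 6.25 while buyers want more, so the quantity traded is 6.25 at price 99.
CS goes from (1/2)(17)(17) = 144.5 to 355.4688 (computed as (159 - 99)(6.25) - (1/2)(1)(6.25)^2), a change of 210.9688.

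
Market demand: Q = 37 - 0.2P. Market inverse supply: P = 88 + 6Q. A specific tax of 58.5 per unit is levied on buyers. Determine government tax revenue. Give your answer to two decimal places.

Rewriting demand in inverse form: P = 185 - 5Q.
Without the tax, 185 - 5Q = 88 + 6Q so Q* = 8.8182 and P* = 140.9091.
A tax on buyers shifts demand down by 58.5: (185 - 58.5) - 5Q = 88 + 6Q, so Q_t = 3.5. Buyers pay P_b = 167.5; sellers receive P_s = P_b - 58.5 = 109.
Tax revenue = t x Q_t = 58.5 x 3.5 = 204.75.

204.75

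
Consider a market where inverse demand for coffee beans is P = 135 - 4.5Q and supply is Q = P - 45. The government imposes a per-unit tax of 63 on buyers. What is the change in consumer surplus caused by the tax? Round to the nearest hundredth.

-548.26

Rewriting supply in inverse form: P = 45 + Q.
Pre-tax equilibrium: 135 - 4.5Q = 45 + Q gives Q* = 16.3636, P* = 61.3636.
A tax on buyers shifts demand down by 63: (135 - 63) - 4.5Q = 45 + Q, so Q_t = 4.9091. Buyers pay P_b = 112.9091; sellers receive P_s = P_b - 63 = 49.9091.
Consumers lose the trapezoid between P* and P_b out to Q_t plus the triangle from Q_t to Q*: change in CS = 54.2231 - 602.4793 = -548.2562.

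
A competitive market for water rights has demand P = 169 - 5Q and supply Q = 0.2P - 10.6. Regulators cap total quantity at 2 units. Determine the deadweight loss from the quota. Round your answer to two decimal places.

Rewriting supply in inverse form: P = 53 + 5Q.
Unrestricted equilibrium: Q* = (169 - 53)/(5 + 5) = 11.6.
At Q = 2 the demand price is 169 - 5(2) = 159 and the supply price is 53 + 5(2) = 63.
Deadweight loss is the triangle between the curves from 2 to 11.6: (1/2)(159 - 63)(11.6 - 2) = 460.8.

460.80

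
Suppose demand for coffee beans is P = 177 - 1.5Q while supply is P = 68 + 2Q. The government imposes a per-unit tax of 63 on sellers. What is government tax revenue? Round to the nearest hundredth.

Pre-tax equilibrium: 177 - 1.5Q = 68 + 2Q gives Q* = 31.1429, P* = 130.2857.
With the tax, sellers need 63 more per unit: 177 - 1.5Q = 68 + 2Q + 63, so Q_t = 13.1429. Buyers pay P_b = 157.2857; sellers receive P_s = P_b - 63 = 94.2857.
Revenue is the tax times quantity traded: 63 x 13.1429 = 828.

828.00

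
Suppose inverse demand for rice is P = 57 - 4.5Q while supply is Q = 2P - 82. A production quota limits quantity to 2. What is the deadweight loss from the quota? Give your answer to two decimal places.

3.60

Rewriting supply in inverse form: P = 41 + 0.5Q.
Without the quota, 57 - 4.5Q = 41 + 0.5Q gives Q* = 3.2.
At Q = 2 the demand price is 57 - 4.5(2) = 48 and the supply price is 41 + 0.5(2) = 42.
Deadweight loss is the triangle between the curves from 2 to 3.2: (1/2)(48 - 42)(3.2 - 2) = 3.6.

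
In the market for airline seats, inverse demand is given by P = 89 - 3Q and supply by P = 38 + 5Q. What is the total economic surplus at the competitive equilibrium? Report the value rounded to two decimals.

Equilibrium: 89 - 3Q = 38 + 5Q, so Q* = 6.375 and P* = 69.875.
CS = (1/2)(6.375)(19.125) = 60.9609 and PS = (1/2)(6.375)(31.875) = 101.6016, so total surplus = 162.5625.

162.56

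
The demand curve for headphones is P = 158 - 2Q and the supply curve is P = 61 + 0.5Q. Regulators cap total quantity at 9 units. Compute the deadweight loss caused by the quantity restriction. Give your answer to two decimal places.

1110.05

Without the quota, 158 - 2Q = 61 + 0.5Q gives Q* = 38.8.
At Q = 9 the demand price is 158 - 2(9) = 140 and the supply price is 61 + 0.5(9) = 65.5.
DWL = (1/2)(gap between curves at 9) x (Q* - 9) = (1/2)(74.5)(29.8) = 1110.05.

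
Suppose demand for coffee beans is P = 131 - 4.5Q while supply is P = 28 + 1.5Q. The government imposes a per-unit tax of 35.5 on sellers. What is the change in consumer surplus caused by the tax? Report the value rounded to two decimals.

-378.30

Pre-tax equilibrium: 131 - 4.5Q = 28 + 1.5Q gives Q* = 17.1667, P* = 53.75.
With the tax, sellers need 35.5 more per unit: 131 - 4.5Q = 28 + 1.5Q + 35.5, so Q_t = 11.25. Buyers pay P_b = 80.375; sellers receive P_s = P_b - 35.5 = 44.875.
Consumers lose the trapezoid between P* and P_b out to Q_t plus the triangle from Q_t to Q*: change in CS = 284.7656 - 663.0625 = -378.2969.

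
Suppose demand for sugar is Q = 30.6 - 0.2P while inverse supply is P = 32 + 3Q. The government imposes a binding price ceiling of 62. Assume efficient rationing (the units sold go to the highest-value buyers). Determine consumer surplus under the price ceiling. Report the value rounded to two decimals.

660.00

Rewriting demand in inverse form: P = 153 - 5Q.
Free-market equilibrium: 153 - 5Q = 32 + 3Q gives Q* = 15.125, P* = 77.375.
At P = 62, sellers supply (62 - 32)/3 = 10 while buyers want more, so the quantity traded is 10 at price 62.
The demand price at Q = 10 is 103. CS is the trapezoid between demand and 62 over [0, 10]: (1/2)[(153 - 62) + (103 - 62)](10) = 660.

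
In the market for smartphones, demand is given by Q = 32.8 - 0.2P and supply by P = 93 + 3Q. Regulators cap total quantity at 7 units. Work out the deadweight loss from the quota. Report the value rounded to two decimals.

14.06

Rewriting demand in inverse form: P = 164 - 5Q.
Unrestricted equilibrium: Q* = (164 - 93)/(5 + 3) = 8.875.
At Q = 7 the demand price is 164 - 5(7) = 129 and the supply price is 93 + 3(7) = 114.
DWL = (1/2)(gap between curves at 7) x (Q* - 7) = (1/2)(15)(1.875) = 14.0625.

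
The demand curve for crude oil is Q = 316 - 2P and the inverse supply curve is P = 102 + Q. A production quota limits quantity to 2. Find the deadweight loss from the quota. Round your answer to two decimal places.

Rewriting demand in inverse form: P = 158 - 0.5Q.
Without the quota, 158 - 0.5Q = 102 + Q gives Q* = 37.3333.
At Q = 2 the demand price is 158 - 0.5(2) = 157 and the supply price is 102 + (2) = 104.
DWL = (1/2)(gap between curves at 2) x (Q* - 2) = (1/2)(53)(35.3333) = 936.3333.

936.33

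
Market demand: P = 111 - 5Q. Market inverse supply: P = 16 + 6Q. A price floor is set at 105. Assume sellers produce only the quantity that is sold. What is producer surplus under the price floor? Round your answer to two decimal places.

Without the control, 111 - 5Q = 16 + 6Q so Q* = 8.6364 and P* = 67.8182.
At P = 105, buyers demand (111 - 105)/5 = 1.2 while sellers would supply more, so the quantity traded is 1.2 at price 105.
The supply price at Q = 1.2 is 23.2. PS is the trapezoid between 105 and supply over [0, 1.2]: (1/2)[(105 - 16) + (105 - 23.2)](1.2) = 102.48.

102.48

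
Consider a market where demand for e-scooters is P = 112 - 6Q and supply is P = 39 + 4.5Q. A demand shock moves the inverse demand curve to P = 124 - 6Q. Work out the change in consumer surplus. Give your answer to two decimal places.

51.59

Initial equilibrium: Q_0 = 6.9524, P_0 = 70.2857; CS_0 = (1/2)(6.9524)(41.7143) = 145.0068, PS_0 = (1/2)(6.9524)(31.2857) = 108.7551.
New equilibrium: 124 - 6Q = 39 + 4.5Q gives Q_1 = 8.0952, P_1 = 75.4286; CS_1 = 196.5986, PS_1 = 147.449.
Change in consumer surplus = 196.5986 - 145.0068 = 51.5918.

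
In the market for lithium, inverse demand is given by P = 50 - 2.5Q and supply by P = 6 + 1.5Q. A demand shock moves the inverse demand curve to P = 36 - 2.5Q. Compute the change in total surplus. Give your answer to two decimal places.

-129.50

Initial equilibrium: Q_0 = 11, P_0 = 22.5; CS_0 = (1/2)(11)(27.5) = 151.25, PS_0 = (1/2)(11)(16.5) = 90.75.
New equilibrium: 36 - 2.5Q = 6 + 1.5Q gives Q_1 = 7.5, P_1 = 17.25; CS_1 = 70.3125, PS_1 = 42.1875.
Change in total surplus = (70.3125 + 42.1875) - (151.25 + 90.75) = -129.5.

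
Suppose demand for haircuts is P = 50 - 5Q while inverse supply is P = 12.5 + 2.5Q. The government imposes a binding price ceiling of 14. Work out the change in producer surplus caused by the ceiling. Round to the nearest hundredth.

-30.80

Free-market equilibrium: 50 - 5Q = 12.5 + 2.5Q gives Q* = 5, P* = 25.
At P = 14, sellers supply (14 - 12.5)/2.5 = 0.6 while buyers want more, so the quantity traded is 0.6 at price 14.
PS goes from (1/2)(5)(12.5) = 31.25 to 0.45 (computed as (14 - 12.5)(0.6) - (1/2)(2.5)(0.6)^2), a change of -30.8.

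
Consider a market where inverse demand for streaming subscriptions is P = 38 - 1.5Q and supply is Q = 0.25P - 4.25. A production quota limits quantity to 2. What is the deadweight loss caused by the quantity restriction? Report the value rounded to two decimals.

Rewriting supply in inverse form: P = 17 + 4Q.
Without the quota, 38 - 1.5Q = 17 + 4Q gives Q* = 3.8182.
At Q = 2 the demand price is 38 - 1.5(2) = 35 and the supply price is 17 + 4(2) = 25.
DWL = (1/2)(gap between curves at 2) x (Q* - 2) = (1/2)(10)(1.8182) = 9.0909.

9.09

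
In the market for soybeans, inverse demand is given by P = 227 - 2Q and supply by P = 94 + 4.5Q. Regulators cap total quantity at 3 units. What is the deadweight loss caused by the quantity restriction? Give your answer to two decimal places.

Without the quota, 227 - 2Q = 94 + 4.5Q gives Q* = 20.4615.
At Q = 3 the demand price is 227 - 2(3) = 221 and the supply price is 94 + 4.5(3) = 107.5.
DWL = (1/2)(gap between curves at 3) x (Q* - 3) = (1/2)(113.5)(17.4615) = 990.9423.

990.94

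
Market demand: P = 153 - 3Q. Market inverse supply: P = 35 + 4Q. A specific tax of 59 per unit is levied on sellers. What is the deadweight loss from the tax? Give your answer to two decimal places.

Without the tax, 153 - 3Q = 35 + 4Q so Q* = 16.8571 and P* = 102.4286.
A tax on sellers shifts supply up by 59: 153 - 3Q = 35 + 4Q + 59, so Q_t = 8.4286. Buyers pay P_b = 127.7143; sellers receive P_s = P_b - 59 = 68.7143.
Deadweight loss is the triangle between the curves from Q_t to Q*: (1/2)(16.8571 - 8.4286)(59) = 248.6429.

248.64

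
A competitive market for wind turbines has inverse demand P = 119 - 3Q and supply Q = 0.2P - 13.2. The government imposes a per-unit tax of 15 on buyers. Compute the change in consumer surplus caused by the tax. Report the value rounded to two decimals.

Rewriting supply in inverse form: P = 66 + 5Q.
Pre-tax equilibrium: 119 - 3Q = 66 + 5Q gives Q* = 6.625, P* = 99.125.
A tax on buyers shifts demand down by 15: (119 - 15) - 3Q = 66 + 5Q, so Q_t = 4.75. Buyers pay P_b = 104.75; sellers receive P_s = P_b - 15 = 89.75.
CS falls from (1/2)(6.625)(19.875) = 65.8359 to (1/2)(4.75)(14.25) = 33.8438, a change of -31.9922.

-31.99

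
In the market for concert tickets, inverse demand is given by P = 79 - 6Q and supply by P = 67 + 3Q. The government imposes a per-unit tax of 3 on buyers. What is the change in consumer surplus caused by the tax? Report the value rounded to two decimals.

-2.33

Pre-tax equilibrium: 79 - 6Q = 67 + 3Q gives Q* = 1.3333, P* = 71.
With the tax, buyers' net willingness to pay falls by 3: (79 - 3) - 6Q = 67 + 3Q, so Q_t = 1. Buyers pay P_b = 73; sellers receive P_s = P_b - 3 = 70.
Consumers lose the trapezoid between P* and P_b out to Q_t plus the triangle from Q_t to Q*: change in CS = 3 - 5.3333 = -2.3333.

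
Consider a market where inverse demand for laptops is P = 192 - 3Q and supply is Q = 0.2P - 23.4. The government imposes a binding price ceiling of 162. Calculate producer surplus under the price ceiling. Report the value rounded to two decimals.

202.50

Rewriting supply in inverse form: P = 117 + 5Q.
Free-market equilibrium: 192 - 3Q = 117 + 5Q gives Q* = 9.375, P* = 163.875.
At the ceiling price 162, quantity supplied is (162 - 117)/5 = 9; supply is the short side, so Q = 9 trades at P = 162.
PS is the triangle above supply below 162: (1/2)(9)(162 - 117) = 202.5.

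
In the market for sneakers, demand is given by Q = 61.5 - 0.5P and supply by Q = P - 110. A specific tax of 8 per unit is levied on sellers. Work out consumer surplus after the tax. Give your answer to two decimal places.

2.78

Rewriting demand in inverse form: P = 123 - 2Q.
Rewriting supply in inverse form: P = 110 + Q.
Pre-tax equilibrium: 123 - 2Q = 110 + Q gives Q* = 4.3333, P* = 114.3333.
With the tax, sellers need 8 more per unit: 123 - 2Q = 110 + Q + 8, so Q_t = 1.6667. Buyers pay P_b = 119.6667; sellers receive P_s = P_b - 8 = 111.6667.
CS = (1/2)(Q_t)(123 - P_b) = (1/2)(1.6667)(3.3333) = 2.7778.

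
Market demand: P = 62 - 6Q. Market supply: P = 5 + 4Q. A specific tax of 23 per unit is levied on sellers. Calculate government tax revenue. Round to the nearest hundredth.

78.20

Without the tax, 62 - 6Q = 5 + 4Q so Q* = 5.7 and P* = 27.8.
With the tax, sellers need 23 more per unit: 62 - 6Q = 5 + 4Q + 23, so Q_t = 3.4. Buyers pay P_b = 41.6; sellers receive P_s = P_b - 23 = 18.6.
Tax revenue = t x Q_t = 23 x 3.4 = 78.2.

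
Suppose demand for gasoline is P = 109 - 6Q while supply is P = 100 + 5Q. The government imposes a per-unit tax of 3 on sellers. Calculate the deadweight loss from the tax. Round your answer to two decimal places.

Pre-tax equilibrium: 109 - 6Q = 100 + 5Q gives Q* = 0.8182, P* = 104.0909.
With the tax, sellers need 3 more per unit: 109 - 6Q = 100 + 5Q + 3, so Q_t = 0.5455. Buyers pay P_b = 105.7273; sellers receive P_s = P_b - 3 = 102.7273.
Deadweight loss is the triangle between the curves from Q_t to Q*: (1/2)(0.8182 - 0.5455)(3) = 0.4091.

0.41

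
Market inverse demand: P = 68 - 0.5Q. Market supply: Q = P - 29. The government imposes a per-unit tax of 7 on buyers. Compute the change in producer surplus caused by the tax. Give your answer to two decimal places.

-110.44

Rewriting supply in inverse form: P = 29 + Q.
Pre-tax equilibrium: 68 - 0.5Q = 29 + Q gives Q* = 26, P* = 55.
With the tax, buyers' net willingness to pay falls by 7: (68 - 7) - 0.5Q = 29 + Q, so Q_t = 21.3333. Buyers pay P_b = 57.3333; sellers receive P_s = P_b - 7 = 50.3333.
Producers lose the trapezoid between P_s and P* out to Q_t plus the triangle from Q_t to Q*: change in PS = 227.5556 - 338 = -110.4444.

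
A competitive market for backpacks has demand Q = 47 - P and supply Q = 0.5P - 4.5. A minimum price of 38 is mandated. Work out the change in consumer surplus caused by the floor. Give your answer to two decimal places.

-39.72

Rewriting demand in inverse form: P = 47 - Q.
Rewriting supply in inverse form: P = 9 + 2Q.
Free-market equilibrium: 47 - Q = 9 + 2Q gives Q* = 12.6667, P* = 34.3333.
At P = 38, buyers demand (47 - 38)/1 = 9 while sellers would supply more, so the quantity traded is 9 at price 38.
CS goes from (1/2)(12.6667)(12.6667) = 80.2222 to 40.5 (computed as (47 - 38)(9) - (1/2)(1)(9)^2), a change of -39.7222.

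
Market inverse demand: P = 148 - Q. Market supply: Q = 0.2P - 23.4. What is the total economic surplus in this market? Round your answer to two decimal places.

Rewriting supply in inverse form: P = 117 + 5Q.
Equilibrium: 148 - Q = 117 + 5Q, so Q* = 5.1667 and P* = 142.8333.
CS = (1/2)(5.1667)(5.1667) = 13.3472 and PS = (1/2)(5.1667)(25.8333) = 66.7361, so total surplus = 80.0833.

80.08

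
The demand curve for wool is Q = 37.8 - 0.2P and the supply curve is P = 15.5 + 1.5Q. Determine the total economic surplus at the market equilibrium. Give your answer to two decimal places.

Rewriting demand in inverse form: P = 189 - 5Q.
Setting demand equal to supply, 173.5 = 6.5Q, so Q* = 26.6923 and P* = 55.5385.
Total surplus is the full triangle between the curves from 0 to Q*: (1/2)(26.6923)(189 - 15.5) = 2315.5577.

2315.56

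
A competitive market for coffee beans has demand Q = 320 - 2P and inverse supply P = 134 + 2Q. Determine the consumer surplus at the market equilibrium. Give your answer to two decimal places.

27.04

Rewriting demand in inverse form: P = 160 - 0.5Q.
Equilibrium: 160 - 0.5Q = 134 + 2Q, so Q* = 10.4 and P* = 154.8.
CS is the area between the demand curve and P* from 0 to Q*: (1/2)(10.4)(5.2) = 27.04.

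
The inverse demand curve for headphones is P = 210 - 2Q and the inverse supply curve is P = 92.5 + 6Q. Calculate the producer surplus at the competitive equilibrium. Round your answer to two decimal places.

647.17

Set 210 - 2Q = 92.5 + 6Q, which gives 117.5 = 8Q, so Q* = 14.6875 and P* = 210 - 2(14.6875) = 180.625.
PS is the area between P* and the supply curve from 0 to Q*: (1/2)(14.6875)(88.125) = 647.168.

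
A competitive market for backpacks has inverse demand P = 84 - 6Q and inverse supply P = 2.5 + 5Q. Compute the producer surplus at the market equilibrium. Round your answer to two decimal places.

Setting demand equal to supply, 81.5 = 11Q, so Q* = 7.4091 and P* = 39.5455.
Producer surplus is the triangle above supply below P*: (1/2)(7.4091)(39.5455 - 2.5) = (1/2)(7.4091)(37.0455) = 137.2366.

137.24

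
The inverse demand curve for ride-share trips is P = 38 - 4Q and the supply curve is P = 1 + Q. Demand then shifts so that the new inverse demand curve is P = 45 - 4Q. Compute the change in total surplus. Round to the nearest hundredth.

Initial equilibrium: Q_0 = 7.4, P_0 = 8.4; CS_0 = (1/2)(7.4)(29.6) = 109.52, PS_0 = (1/2)(7.4)(7.4) = 27.38.
New equilibrium: 45 - 4Q = 1 + Q gives Q_1 = 8.8, P_1 = 9.8; CS_1 = 154.88, PS_1 = 38.72.
Change in total surplus = (154.88 + 38.72) - (109.52 + 27.38) = 56.7.

56.70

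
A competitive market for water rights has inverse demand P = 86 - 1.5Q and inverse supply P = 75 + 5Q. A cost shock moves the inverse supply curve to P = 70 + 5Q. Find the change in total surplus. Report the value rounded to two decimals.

Initial equilibrium: Q_0 = 1.6923, P_0 = 83.4615; CS_0 = (1/2)(1.6923)(2.5385) = 2.1479, PS_0 = (1/2)(1.6923)(8.4615) = 7.1598.
New equilibrium: 86 - 1.5Q = 70 + 5Q gives Q_1 = 2.4615, P_1 = 82.3077; CS_1 = 4.5444, PS_1 = 15.1479.
Change in total surplus = (4.5444 + 15.1479) - (2.1479 + 7.1598) = 10.3846.

10.38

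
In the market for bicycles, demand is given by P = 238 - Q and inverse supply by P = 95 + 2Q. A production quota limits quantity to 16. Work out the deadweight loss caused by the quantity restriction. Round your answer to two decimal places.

Without the quota, 238 - Q = 95 + 2Q gives Q* = 47.6667.
At Q = 16 the demand price is 238 - (16) = 222 and the supply price is 95 + 2(16) = 127.
Deadweight loss is the triangle between the curves from 16 to 47.6667: (1/2)(222 - 127)(47.6667 - 16) = 1504.1667.

1504.17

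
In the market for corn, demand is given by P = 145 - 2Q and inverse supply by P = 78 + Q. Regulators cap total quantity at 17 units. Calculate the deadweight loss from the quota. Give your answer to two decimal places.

Unrestricted equilibrium: Q* = (145 - 78)/(2 + 1) = 22.3333.
At Q = 17 the demand price is 145 - 2(17) = 111 and the supply price is 78 + (17) = 95.
DWL = (1/2)(gap between curves at 17) x (Q* - 17) = (1/2)(16)(5.3333) = 42.6667.

42.67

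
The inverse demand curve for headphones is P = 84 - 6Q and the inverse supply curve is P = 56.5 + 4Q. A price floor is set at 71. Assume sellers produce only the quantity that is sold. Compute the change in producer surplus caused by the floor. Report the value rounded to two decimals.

6.90

Free-market equilibrium: 84 - 6Q = 56.5 + 4Q gives Q* = 2.75, P* = 67.5.
At the floor price 71, quantity demanded is (84 - 71)/6 = 2.1667; demand is the short side, so Q = 2.1667 trades at P = 71.
PS goes from (1/2)(2.75)(11) = 15.125 to 22.0278 (computed as (71 - 56.5)(2.1667) - (1/2)(4)(2.1667)^2), a change of 6.9028.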